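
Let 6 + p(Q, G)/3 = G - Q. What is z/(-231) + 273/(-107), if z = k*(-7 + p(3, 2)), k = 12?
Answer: -1291/1177 ≈ -1.0969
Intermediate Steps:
p(Q, G) = -18 - 3*Q + 3*G (p(Q, G) = -18 + 3*(G - Q) = -18 + (-3*Q + 3*G) = -18 - 3*Q + 3*G)
z = -336 (z = 12*(-7 + (-18 - 3*3 + 3*2)) = 12*(-7 + (-18 - 9 + 6)) = 12*(-7 - 21) = 12*(-28) = -336)
z/(-231) + 273/(-107) = -336/(-231) + 273/(-107) = -336*(-1/231) + 273*(-1/107) = 16/11 - 273/107 = -1291/1177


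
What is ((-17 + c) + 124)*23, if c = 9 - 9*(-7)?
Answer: 4117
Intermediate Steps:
c = 72 (c = 9 + 63 = 72)
((-17 + c) + 124)*23 = ((-17 + 72) + 124)*23 = (55 + 124)*23 = 179*23 = 4117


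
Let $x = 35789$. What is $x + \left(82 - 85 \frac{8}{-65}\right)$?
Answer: $\frac{466459}{13} \approx 35881.0$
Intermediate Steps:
$x + \left(82 - 85 \frac{8}{-65}\right) = 35789 + \left(82 - 85 \frac{8}{-65}\right) = 35789 + \left(82 - 85 \cdot 8 \left(- \frac{1}{65}\right)\right) = 35789 + \left(82 - - \frac{136}{13}\right) = 35789 + \left(82 + \frac{136}{13}\right) = 35789 + \frac{1202}{13} = \frac{466459}{13}$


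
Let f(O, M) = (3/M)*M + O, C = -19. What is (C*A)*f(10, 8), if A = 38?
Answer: -9386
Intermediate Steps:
f(O, M) = 3 + O
(C*A)*f(10, 8) = (-19*38)*(3 + 10) = -722*13 = -9386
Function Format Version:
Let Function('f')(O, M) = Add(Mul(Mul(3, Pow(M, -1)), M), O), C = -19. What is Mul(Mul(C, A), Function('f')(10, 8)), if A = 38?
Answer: -9386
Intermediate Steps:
Function('f')(O, M) = Add(3, O)
Mul(Mul(C, A), Function('f')(10, 8)) = Mul(Mul(-19, 38), Add(3, 10)) = Mul(-722, 13) = -9386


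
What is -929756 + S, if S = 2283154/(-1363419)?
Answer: -1267649278918/1363419 ≈ -9.2976e+5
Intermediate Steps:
S = -2283154/1363419 (S = 2283154*(-1/1363419) = -2283154/1363419 ≈ -1.6746)
-929756 + S = -929756 - 2283154/1363419 = -1267649278918/1363419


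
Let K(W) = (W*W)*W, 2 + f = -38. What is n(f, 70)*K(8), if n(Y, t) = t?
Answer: 35840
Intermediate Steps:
f = -40 (f = -2 - 38 = -40)
K(W) = W³ (K(W) = W²*W = W³)
n(f, 70)*K(8) = 70*8³ = 70*512 = 35840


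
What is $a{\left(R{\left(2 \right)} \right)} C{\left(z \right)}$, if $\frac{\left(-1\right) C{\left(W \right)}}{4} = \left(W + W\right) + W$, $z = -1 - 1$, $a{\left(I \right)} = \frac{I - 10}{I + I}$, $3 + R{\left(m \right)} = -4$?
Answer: $\frac{204}{7} \approx 29.143$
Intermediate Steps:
$R{\left(m \right)} = -7$ ($R{\left(m \right)} = -3 - 4 = -7$)
$a{\left(I \right)} = \frac{-10 + I}{2 I}$
$z = -2$
$C{\left(W \right)} = - 12 W$ ($C{\left(W \right)} = - 4 \left(\left(W + W\right) + W\right) = - 4 \left(2 W + W\right) = - 4 \cdot 3 W = - 12 W$)
$a{\left(R{\left(2 \right)} \right)} C{\left(z \right)} = \frac{-10 - 7}{2 \left(-7\right)} \left(\left(-12\right) \left(-2\right)\right) = \frac{1}{2} \left(- \frac{1}{7}\right) \left(-17\right) 24 = \frac{17}{14} \cdot 24 = \frac{204}{7}$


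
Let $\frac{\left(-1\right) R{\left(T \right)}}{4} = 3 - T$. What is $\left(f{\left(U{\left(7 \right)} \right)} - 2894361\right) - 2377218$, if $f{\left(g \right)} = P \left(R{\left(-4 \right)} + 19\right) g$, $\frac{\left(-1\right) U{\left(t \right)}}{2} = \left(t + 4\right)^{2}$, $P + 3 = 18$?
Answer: $-5238909$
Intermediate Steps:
$P = 15$ ($P = -3 + 18 = 15$)
$R{\left(T \right)} = -12 + 4 T$ ($R{\left(T \right)} = - 4 \left(3 - T\right) = -12 + 4 T$)
$U{\left(t \right)} = - 2 \left(4 + t\right)^{2}$ ($U{\left(t \right)} = - 2 \left(t + 4\right)^{2} = - 2 \left(4 + t\right)^{2}$)
$f{\left(g \right)} = - 135 g$ ($f{\left(g \right)} = 15 \left(\left(-12 + 4 \left(-4\right)\right) + 19\right) g = 15 \left(\left(-12 - 16\right) + 19\right) g = 15 \left(-28 + 19\right) g = 15 \left(-9\right) g = - 135 g$)
$\left(f{\left(U{\left(7 \right)} \right)} - 2894361\right) - 2377218 = \left(- 135 \left(- 2 \left(4 + 7\right)^{2}\right) - 2894361\right) - 2377218 = \left(- 135 \left(- 2 \cdot 11^{2}\right) - 2894361\right) - 2377218 = \left(- 135 \left(\left(-2\right) 121\right) - 2894361\right) - 2377218 = \left(\left(-135\right) \left(-242\right) - 2894361\right) - 2377218 = \left(32670 - 2894361\right) - 2377218 = -2861691 - 2377218 = -5238909$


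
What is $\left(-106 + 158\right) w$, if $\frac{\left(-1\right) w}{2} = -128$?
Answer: $13312$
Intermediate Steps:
$w = 256$ ($w = \left(-2\right) \left(-128\right) = 256$)
$\left(-106 + 158\right) w = \left(-106 + 158\right) 256 = 52 \cdot 256 = 13312$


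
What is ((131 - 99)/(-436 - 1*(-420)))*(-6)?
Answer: 12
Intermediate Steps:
((131 - 99)/(-436 - 1*(-420)))*(-6) = (32/(-436 + 420))*(-6) = (32/(-16))*(-6) = (32*(-1/16))*(-6) = -2*(-6) = 12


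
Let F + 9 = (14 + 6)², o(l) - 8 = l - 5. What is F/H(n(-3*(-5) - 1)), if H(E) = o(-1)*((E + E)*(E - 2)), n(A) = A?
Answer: 391/672 ≈ 0.58185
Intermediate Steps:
o(l) = 3 + l (o(l) = 8 + (l - 5) = 8 + (-5 + l) = 3 + l)
F = 391 (F = -9 + (14 + 6)² = -9 + 20² = -9 + 400 = 391)
H(E) = 4*E*(-2 + E) (H(E) = (3 - 1)*((E + E)*(E - 2)) = 2*((2*E)*(-2 + E)) = 2*(2*E*(-2 + E)) = 4*E*(-2 + E))
F/H(n(-3*(-5) - 1)) = 391/((4*(-3*(-5) - 1)*(-2 + (-3*(-5) - 1)))) = 391/((4*(15 - 1)*(-2 + (15 - 1)))) = 391/((4*14*(-2 + 14))) = 391/((4*14*12)) = 391/672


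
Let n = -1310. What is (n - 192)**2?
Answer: 2256004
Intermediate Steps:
(n - 192)**2 = (-1310 - 192)**2 = (-1502)**2 = 2256004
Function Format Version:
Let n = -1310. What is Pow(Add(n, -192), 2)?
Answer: 2256004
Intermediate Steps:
Pow(Add(n, -192), 2) = Pow(Add(-1310, -192), 2) = Pow(-1502, 2) = 2256004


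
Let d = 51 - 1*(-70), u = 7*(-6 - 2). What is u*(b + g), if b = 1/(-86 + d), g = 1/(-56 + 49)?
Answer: 32/5 ≈ 6.4000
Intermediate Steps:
g = -⅐ (g = 1/(-7) = -⅐ ≈ -0.14286)
u = -56 (u = 7*(-8) = -56)
d = 121 (d = 51 + 70 = 121)
b = 1/35 (b = 1/(-86 + 121) = 1/35 ≈ 0.028571)
u*(b + g) = -56*(1/35 - ⅐) = -56*(-4/35) = 32/5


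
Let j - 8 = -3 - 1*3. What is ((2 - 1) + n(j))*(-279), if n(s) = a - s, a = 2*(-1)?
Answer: 837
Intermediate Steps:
a = -2
j = 2 (j = 8 + (-3 - 1*3) = 8 + (-3 - 3) = 8 - 6 = 2)
n(s) = -2 - s
((2 - 1) + n(j))*(-279) = ((2 - 1) + (-2 - 1*2))*(-279) = (1 + (-2 - 2))*(-279) = (1 - 4)*(-279) = -3*(-279) = 837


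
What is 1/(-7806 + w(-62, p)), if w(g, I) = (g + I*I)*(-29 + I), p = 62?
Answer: 1/117000 ≈ 8.5470e-6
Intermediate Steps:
w(g, I) = (-29 + I)*(g + I²) (w(g, I) = (g + I²)*(-29 + I) = (-29 + I)*(g + I²))
1/(-7806 + w(-62, p)) = 1/(-7806 + (62³ - 29*(-62) - 29*62² + 62*(-62))) = 1/(-7806 + (238328 + 1798 - 29*3844 - 3844)) = 1/(-7806 + (238328 + 1798 - 111476 - 3844)) = 1/(-7806 + 124806) = 1/117000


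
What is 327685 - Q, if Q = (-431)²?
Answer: 141924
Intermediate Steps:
Q = 185761
327685 - Q = 327685 - 1*185761 = 327685 - 185761 = 141924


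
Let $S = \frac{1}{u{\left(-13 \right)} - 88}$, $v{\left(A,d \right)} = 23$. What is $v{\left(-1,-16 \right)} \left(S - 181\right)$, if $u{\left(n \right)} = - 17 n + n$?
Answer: $- \frac{499537}{120} \approx -4162.8$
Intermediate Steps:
$u{\left(n \right)} = - 16 n$
$S = \frac{1}{120}$ ($S = \frac{1}{\left(-16\right) \left(-13\right) - 88} = \frac{1}{208 - 88} = \frac{1}{120} \approx 0.0083333$)
$v{\left(-1,-16 \right)} \left(S - 181\right) = 23 \left(\frac{1}{120} - 181\right) = 23 \left(- \frac{21719}{120}\right) = - \frac{499537}{120}$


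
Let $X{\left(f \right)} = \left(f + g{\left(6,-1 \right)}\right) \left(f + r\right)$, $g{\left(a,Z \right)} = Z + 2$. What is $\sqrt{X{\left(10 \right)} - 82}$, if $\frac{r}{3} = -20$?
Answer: $2 i \sqrt{158} \approx 25.14 i$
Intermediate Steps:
$r = -60$ ($r = 3 \left(-20\right) = -60$)
$g{\left(a,Z \right)} = 2 + Z$
$X{\left(f \right)} = \left(1 + f\right) \left(-60 + f\right)$ ($X{\left(f \right)} = \left(f + \left(2 - 1\right)\right) \left(f - 60\right) = \left(f + 1\right) \left(-60 + f\right) = \left(1 + f\right) \left(-60 + f\right)$)
$\sqrt{X{\left(10 \right)} - 82} = \sqrt{\left(-60 + 10^{2} - 590\right) - 82} = \sqrt{\left(-60 + 100 - 590\right) - 82} = \sqrt{-550 - 82} = \sqrt{-632} = 2 i \sqrt{158}$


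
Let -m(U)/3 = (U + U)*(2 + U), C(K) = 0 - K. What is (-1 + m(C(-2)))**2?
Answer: 2401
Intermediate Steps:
C(K) = -K
m(U) = -6*U*(2 + U) (m(U) = -3*(U + U)*(2 + U) = -3*2*U*(2 + U) = -6*U*(2 + U))
(-1 + m(C(-2)))**2 = (-1 - 6*(-1*(-2))*(2 - 1*(-2)))**2 = (-1 - 6*2*(2 + 2))**2 = (-1 - 6*2*4)**2 = (-1 - 48)**2 = (-49)**2 = 2401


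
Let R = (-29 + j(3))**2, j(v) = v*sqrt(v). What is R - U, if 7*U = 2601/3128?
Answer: 1117831/1288 - 174*sqrt(3) ≈ 566.50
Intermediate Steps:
U = 153/1288 (U = (2601/3128)/7 = (2601*(1/3128))/7 = (1/7)*(153/184) = 153/1288 ≈ 0.11879)
j(v) = v**(3/2)
R = (-29 + 3*sqrt(3))**2 (R = (-29 + 3**(3/2))**2 = (-29 + 3*sqrt(3))**2 ≈ 566.62)
R - U = (868 - 174*sqrt(3)) - 1*153/1288 = (868 - 174*sqrt(3)) - 153/1288 = 1117831/1288 - 174*sqrt(3)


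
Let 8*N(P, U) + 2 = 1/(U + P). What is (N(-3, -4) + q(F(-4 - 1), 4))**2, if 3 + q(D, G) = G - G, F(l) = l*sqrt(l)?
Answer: 33489/3136 ≈ 10.679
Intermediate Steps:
N(P, U) = -1/4 + 1/(8*(P + U)) (N(P, U) = -1/4 + 1/(8*(U + P)) = -1/4 + 1/(8*(P + U)))
F(l) = l**(3/2)
q(D, G) = -3 (q(D, G) = -3 + (G - G) = -3 + 0 = -3)
(N(-3, -4) + q(F(-4 - 1), 4))**2 = ((1/8 - 1/4*(-3) - 1/4*(-4))/(-3 - 4) - 3)**2 = ((1/8 + 3/4 + 1)/(-7) - 3)**2 = (-1/7*15/8 - 3)**2 = (-15/56 - 3)**2 = (-183/56)**2 = 33489/3136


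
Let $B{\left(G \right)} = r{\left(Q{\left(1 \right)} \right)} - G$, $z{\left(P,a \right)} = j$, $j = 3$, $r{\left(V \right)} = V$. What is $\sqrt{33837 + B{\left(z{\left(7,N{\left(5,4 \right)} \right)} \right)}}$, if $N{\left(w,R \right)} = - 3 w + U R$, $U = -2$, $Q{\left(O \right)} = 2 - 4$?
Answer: $2 \sqrt{8458} \approx 183.93$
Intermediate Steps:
$Q{\left(O \right)} = -2$
$N{\left(w,R \right)} = - 3 w - 2 R$
$z{\left(P,a \right)} = 3$
$B{\left(G \right)} = -2 - G$
$\sqrt{33837 + B{\left(z{\left(7,N{\left(5,4 \right)} \right)} \right)}} = \sqrt{33837 - 5} = \sqrt{33832} = 2 \sqrt{8458}$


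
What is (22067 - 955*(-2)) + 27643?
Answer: 51620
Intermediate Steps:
(22067 - 955*(-2)) + 27643 = (22067 + 1910) + 27643 = 23977 + 27643 = 51620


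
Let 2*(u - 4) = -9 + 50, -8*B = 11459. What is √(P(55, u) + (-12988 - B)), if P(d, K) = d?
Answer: I*√184010/4 ≈ 107.24*I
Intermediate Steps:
B = -11459/8 (B = -⅛*11459 = -11459/8 ≈ -1432.4)
u = 49/2 (u = 4 + (-9 + 50)/2 = 4 + (½)*41 = 4 + 41/2 = 49/2 ≈ 24.500)
√(P(55, u) + (-12988 - B)) = √(55 + (-12988 - 1*(-11459/8))) = √(55 + (-12988 + 11459/8)) = √(55 - 92445/8) = √(-92005/8) = I*√184010/4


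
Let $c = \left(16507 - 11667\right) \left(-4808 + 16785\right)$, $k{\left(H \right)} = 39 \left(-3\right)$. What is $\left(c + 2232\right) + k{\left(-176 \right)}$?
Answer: $57970795$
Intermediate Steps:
$k{\left(H \right)} = -117$
$c = 57968680$ ($c = 4840 \cdot 11977 = 57968680$)
$\left(c + 2232\right) + k{\left(-176 \right)} = \left(57968680 + 2232\right) - 117 = 57970912 - 117 = 57970795$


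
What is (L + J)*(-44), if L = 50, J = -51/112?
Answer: -61039/28 ≈ -2180.0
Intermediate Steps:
J = -51/112 (J = -51*1/112 = -51/112 ≈ -0.45536)
(L + J)*(-44) = (50 - 51/112)*(-44) = (5549/112)*(-44) = -61039/28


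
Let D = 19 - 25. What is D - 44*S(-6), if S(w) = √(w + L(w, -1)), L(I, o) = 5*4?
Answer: -6 - 44*√14 ≈ -170.63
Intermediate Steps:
L(I, o) = 20
S(w) = √(20 + w) (S(w) = √(w + 20) = √(20 + w))
D = -6
D - 44*S(-6) = -6 - 44*√(20 - 6) = -6 - 44*√14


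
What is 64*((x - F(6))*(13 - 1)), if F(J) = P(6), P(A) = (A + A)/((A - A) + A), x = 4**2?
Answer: 10752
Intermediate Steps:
x = 16
P(A) = 2 (P(A) = (2*A)/(0 + A) = (2*A)/A = 2)
F(J) = 2
64*((x - F(6))*(13 - 1)) = 64*((16 - 1*2)*(13 - 1)) = 64*((16 - 2)*12) = 64*(14*12) = 64*168 = 10752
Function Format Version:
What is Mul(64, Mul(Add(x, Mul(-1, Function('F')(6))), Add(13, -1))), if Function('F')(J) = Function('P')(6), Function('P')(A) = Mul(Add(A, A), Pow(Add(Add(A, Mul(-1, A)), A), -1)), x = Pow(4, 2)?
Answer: 10752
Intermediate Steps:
x = 16
Function('P')(A) = 2 (Function('P')(A) = Mul(Mul(2, A), Pow(Add(0, A), -1)) = Mul(Mul(2, A), Pow(A, -1)) = 2)
Function('F')(J) = 2
Mul(64, Mul(Add(x, Mul(-1, Function('F')(6))), Add(13, -1))) = Mul(64, Mul(Add(16, Mul(-1, 2)), Add(13, -1))) = Mul(64, Mul(Add(16, -2), 12)) = Mul(64, Mul(14, 12)) = Mul(64, 168) = 10752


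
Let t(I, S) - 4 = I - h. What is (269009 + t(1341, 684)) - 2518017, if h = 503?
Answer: -2248166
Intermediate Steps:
t(I, S) = -499 + I (t(I, S) = 4 + (I - 1*503) = 4 + (I - 503) = 4 + (-503 + I) = -499 + I)
(269009 + t(1341, 684)) - 2518017 = (269009 + (-499 + 1341)) - 2518017 = (269009 + 842) - 2518017 = 269851 - 2518017 = -2248166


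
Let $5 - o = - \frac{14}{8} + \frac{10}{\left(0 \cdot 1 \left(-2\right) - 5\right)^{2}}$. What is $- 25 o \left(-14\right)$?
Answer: $\frac{4445}{2} \approx 2222.5$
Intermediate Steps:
$o = \frac{127}{20}$ ($o = 5 - \left(- \frac{14}{8} + \frac{10}{\left(0 \cdot 1 \left(-2\right) - 5\right)^{2}}\right) = 5 - \left(\left(-14\right) \frac{1}{8} + \frac{10}{\left(0 \left(-2\right) - 5\right)^{2}}\right) = 5 - \left(- \frac{7}{4} + \frac{10}{\left(0 - 5\right)^{2}}\right) = 5 - \left(- \frac{7}{4} + \frac{10}{\left(-5\right)^{2}}\right) = 5 - \left(- \frac{7}{4} + \frac{10}{25}\right) = 5 - \left(- \frac{7}{4} + 10 \cdot \frac{1}{25}\right) = 5 - \left(- \frac{7}{4} + \frac{2}{5}\right) = 5 - - \frac{27}{20} = 5 + \frac{27}{20} = \frac{127}{20} \approx 6.35$)
$- 25 o \left(-14\right) = \left(-25\right) \frac{127}{20} \left(-14\right) = \left(- \frac{635}{4}\right) \left(-14\right) = \frac{4445}{2}$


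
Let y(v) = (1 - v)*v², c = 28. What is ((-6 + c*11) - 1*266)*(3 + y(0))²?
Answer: 324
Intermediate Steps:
y(v) = v²*(1 - v)
((-6 + c*11) - 1*266)*(3 + y(0))² = ((-6 + 28*11) - 1*266)*(3 + 0²*(1 - 1*0))² = ((-6 + 308) - 266)*(3 + 0*(1 + 0))² = (302 - 266)*(3 + 0*1)² = 36*(3 + 0)² = 36*3² = 36*9 = 324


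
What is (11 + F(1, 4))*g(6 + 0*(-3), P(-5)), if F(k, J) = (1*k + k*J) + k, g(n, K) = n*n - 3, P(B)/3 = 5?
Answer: 561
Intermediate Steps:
P(B) = 15 (P(B) = 3*5 = 15)
g(n, K) = -3 + n**2 (g(n, K) = n**2 - 3 = -3 + n**2)
F(k, J) = 2*k + J*k (F(k, J) = (k + J*k) + k = 2*k + J*k)
(11 + F(1, 4))*g(6 + 0*(-3), P(-5)) = (11 + 1*(2 + 4))*(-3 + (6 + 0*(-3))**2) = (11 + 1*6)*(-3 + (6 + 0)**2) = (11 + 6)*(-3 + 6**2) = 17*(-3 + 36) = 17*33 = 561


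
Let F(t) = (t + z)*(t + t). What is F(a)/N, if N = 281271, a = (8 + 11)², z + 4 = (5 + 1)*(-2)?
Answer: 83030/93757 ≈ 0.88559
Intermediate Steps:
z = -16 (z = -4 + (5 + 1)*(-2) = -4 + 6*(-2) = -4 - 12 = -16)
a = 361 (a = 19² = 361)
F(t) = 2*t*(-16 + t) (F(t) = (t - 16)*(t + t) = (-16 + t)*(2*t) = 2*t*(-16 + t))
F(a)/N = (2*361*(-16 + 361))/281271 = (2*361*345)*(1/281271) = 249090*(1/281271) = 83030/93757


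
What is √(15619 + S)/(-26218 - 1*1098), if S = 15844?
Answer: -√31463/27316 ≈ -0.0064936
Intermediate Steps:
√(15619 + S)/(-26218 - 1*1098) = √(15619 + 15844)/(-26218 - 1*1098) = √31463/(-26218 - 1098) = √31463/(-27316) = √31463*(-1/27316) = -√31463/27316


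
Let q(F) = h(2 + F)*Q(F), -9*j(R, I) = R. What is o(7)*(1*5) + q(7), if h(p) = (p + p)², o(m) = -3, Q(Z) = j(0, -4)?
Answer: -15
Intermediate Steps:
j(R, I) = -R/9
Q(Z) = 0 (Q(Z) = -⅑*0 = 0)
h(p) = 4*p² (h(p) = (2*p)² = 4*p²)
q(F) = 0 (q(F) = (4*(2 + F)²)*0 = 0)
o(7)*(1*5) + q(7) = -3*5 + 0 = -15 + 0 = -15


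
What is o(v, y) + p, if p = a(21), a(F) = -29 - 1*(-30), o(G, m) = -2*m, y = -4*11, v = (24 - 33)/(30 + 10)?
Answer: 89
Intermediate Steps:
v = -9/40 ≈ -0.22500
y = -44
a(F) = 1 (a(F) = -29 + 30 = 1)
p = 1
o(v, y) + p = -2*(-44) + 1 = 88 + 1 = 89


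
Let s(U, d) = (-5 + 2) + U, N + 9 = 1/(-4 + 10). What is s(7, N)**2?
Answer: 16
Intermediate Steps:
N = -53/6 (N = -9 + 1/(-4 + 10) = -9 + 1/6 = -53/6 ≈ -8.8333)
s(U, d) = -3 + U
s(7, N)**2 = (-3 + 7)**2 = 4**2 = 16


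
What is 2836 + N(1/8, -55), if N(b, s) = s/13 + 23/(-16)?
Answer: 588709/208 ≈ 2830.3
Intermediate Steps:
N(b, s) = -23/16 + s/13 (N(b, s) = s*(1/13) + 23*(-1/16) = s/13 - 23/16 = -23/16 + s/13)
2836 + N(1/8, -55) = 2836 + (-23/16 + (1/13)*(-55)) = 2836 + (-23/16 - 55/13) = 2836 - 1179/208 = 588709/208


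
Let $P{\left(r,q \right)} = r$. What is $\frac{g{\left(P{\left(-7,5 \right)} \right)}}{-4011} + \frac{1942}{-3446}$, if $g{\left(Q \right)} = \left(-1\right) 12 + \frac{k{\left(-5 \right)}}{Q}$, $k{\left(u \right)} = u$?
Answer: $- \frac{27126650}{48376671} \approx -0.56074$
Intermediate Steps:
$g{\left(Q \right)} = -12 - \frac{5}{Q}$ ($g{\left(Q \right)} = \left(-1\right) 12 - \frac{5}{Q} = -12 - \frac{5}{Q}$)
$\frac{g{\left(P{\left(-7,5 \right)} \right)}}{-4011} + \frac{1942}{-3446} = \frac{-12 - \frac{5}{-7}}{-4011} + \frac{1942}{-3446} = \left(-12 - - \frac{5}{7}\right) \left(- \frac{1}{4011}\right) + 1942 \left(- \frac{1}{3446}\right) = \left(-12 + \frac{5}{7}\right) \left(- \frac{1}{4011}\right) - \frac{971}{1723} = \left(- \frac{79}{7}\right) \left(- \frac{1}{4011}\right) - \frac{971}{1723} = \frac{79}{28077} - \frac{971}{1723} = - \frac{27126650}{48376671}$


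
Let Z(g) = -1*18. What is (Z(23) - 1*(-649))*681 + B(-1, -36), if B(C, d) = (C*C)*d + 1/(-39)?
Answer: 16757324/39 ≈ 4.2968e+5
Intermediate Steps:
Z(g) = -18
B(C, d) = -1/39 + d*C² (B(C, d) = C²*d - 1/39 = d*C² - 1/39 = -1/39 + d*C²)
(Z(23) - 1*(-649))*681 + B(-1, -36) = (-18 - 1*(-649))*681 + (-1/39 - 36*(-1)²) = (-18 + 649)*681 + (-1/39 - 36*1) = 631*681 + (-1/39 - 36) = 429711 - 1405/39 = 16757324/39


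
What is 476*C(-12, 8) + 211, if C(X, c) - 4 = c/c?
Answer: 2591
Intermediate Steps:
C(X, c) = 5 (C(X, c) = 4 + c/c = 4 + 1 = 5)
476*C(-12, 8) + 211 = 476*5 + 211 = 2380 + 211 = 2591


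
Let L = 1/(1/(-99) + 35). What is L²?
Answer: 9801/11999296 ≈ 0.00081680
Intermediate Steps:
L = 99/3464 (L = 1/(-1/99 + 35) = 1/(3464/99) = 99/3464 ≈ 0.028580)
L² = (99/3464)² = 9801/11999296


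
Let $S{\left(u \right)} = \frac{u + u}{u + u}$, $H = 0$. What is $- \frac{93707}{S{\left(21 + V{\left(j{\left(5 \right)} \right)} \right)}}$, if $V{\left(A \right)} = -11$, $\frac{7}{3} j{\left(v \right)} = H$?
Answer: $-93707$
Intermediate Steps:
$j{\left(v \right)} = 0$ ($j{\left(v \right)} = \frac{3}{7} \cdot 0 = 0$)
$S{\left(u \right)} = 1$ ($S{\left(u \right)} = \frac{2 u}{2 u} = 2 u \frac{1}{2 u} = 1$)
$- \frac{93707}{S{\left(21 + V{\left(j{\left(5 \right)} \right)} \right)}} = - \frac{93707}{1} = \left(-93707\right) 1 = -93707$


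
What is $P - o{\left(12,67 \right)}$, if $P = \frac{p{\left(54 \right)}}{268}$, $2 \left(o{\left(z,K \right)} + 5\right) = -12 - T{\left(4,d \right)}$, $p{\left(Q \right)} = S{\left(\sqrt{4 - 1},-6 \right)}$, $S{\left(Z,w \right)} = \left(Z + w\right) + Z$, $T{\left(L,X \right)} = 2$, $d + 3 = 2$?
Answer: $\frac{1605}{134} + \frac{\sqrt{3}}{134} \approx 11.991$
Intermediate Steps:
$d = -1$ ($d = -3 + 2 = -1$)
$S{\left(Z,w \right)} = w + 2 Z$
$p{\left(Q \right)} = -6 + 2 \sqrt{3}$ ($p{\left(Q \right)} = -6 + 2 \sqrt{4 - 1} = -6 + 2 \sqrt{3}$)
$o{\left(z,K \right)} = -12$ ($o{\left(z,K \right)} = -5 + \frac{-12 - 2}{2} = -5 + \frac{1}{2} \left(-14\right) = -5 - 7 = -12$)
$P = - \frac{3}{134} + \frac{\sqrt{3}}{134}$ ($P = \frac{-6 + 2 \sqrt{3}}{268} = \left(-6 + 2 \sqrt{3}\right) \frac{1}{268} = - \frac{3}{134} + \frac{\sqrt{3}}{134} \approx -0.0094623$)
$P - o{\left(12,67 \right)} = \left(- \frac{3}{134} + \frac{\sqrt{3}}{134}\right) - -12 = \left(- \frac{3}{134} + \frac{\sqrt{3}}{134}\right) + 12 = \frac{1605}{134} + \frac{\sqrt{3}}{134}$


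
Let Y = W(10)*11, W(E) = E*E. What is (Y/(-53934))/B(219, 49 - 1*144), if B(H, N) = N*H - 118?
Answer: 550/564230541 ≈ 9.7478e-7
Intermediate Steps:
W(E) = E²
B(H, N) = -118 + H*N (B(H, N) = H*N - 118 = -118 + H*N)
Y = 1100 (Y = 10²*11 = 100*11 = 1100)
(Y/(-53934))/B(219, 49 - 1*144) = (1100/(-53934))/(-118 + 219*(49 - 1*144)) = (1100*(-1/53934))/(-118 + 219*(49 - 144)) = -550/(26967*(-118 + 219*(-95))) = -550/(26967*(-118 - 20805)) = -550/26967/(-20923) = -550/26967*(-1/20923) = 550/564230541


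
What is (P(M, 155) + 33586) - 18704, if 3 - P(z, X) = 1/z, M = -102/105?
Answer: 506125/34 ≈ 14886.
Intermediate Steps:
M = -34/35 (M = -102*1/105 = -34/35 ≈ -0.97143)
P(z, X) = 3 - 1/z
(P(M, 155) + 33586) - 18704 = ((3 - 1/(-34/35)) + 33586) - 18704 = ((3 - 1*(-35/34)) + 33586) - 18704 = ((3 + 35/34) + 33586) - 18704 = (137/34 + 33586) - 18704 = 1142061/34 - 18704 = 506125/34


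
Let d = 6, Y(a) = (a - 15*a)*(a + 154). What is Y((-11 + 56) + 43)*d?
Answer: -1788864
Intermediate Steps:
Y(a) = -14*a*(154 + a) (Y(a) = (-14*a)*(154 + a) = -14*a*(154 + a))
Y((-11 + 56) + 43)*d = -14*((-11 + 56) + 43)*(154 + ((-11 + 56) + 43))*6 = -14*(45 + 43)*(154 + (45 + 43))*6 = -14*88*(154 + 88)*6 = -14*88*242*6 = -298144*6 = -1788864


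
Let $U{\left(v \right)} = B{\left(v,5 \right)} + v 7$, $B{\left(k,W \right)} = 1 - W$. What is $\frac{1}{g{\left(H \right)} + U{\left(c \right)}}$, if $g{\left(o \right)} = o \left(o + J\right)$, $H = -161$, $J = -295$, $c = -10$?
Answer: $\frac{1}{73342} \approx 1.3635 \cdot 10^{-5}$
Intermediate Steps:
$g{\left(o \right)} = o \left(-295 + o\right)$ ($g{\left(o \right)} = o \left(o - 295\right) = o \left(-295 + o\right)$)
$U{\left(v \right)} = -4 + 7 v$ ($U{\left(v \right)} = \left(1 - 5\right) + v 7 = \left(1 - 5\right) + 7 v = -4 + 7 v$)
$\frac{1}{g{\left(H \right)} + U{\left(c \right)}} = \frac{1}{- 161 \left(-295 - 161\right) + \left(-4 + 7 \left(-10\right)\right)} = \frac{1}{\left(-161\right) \left(-456\right) - 74} = \frac{1}{73416 - 74} = \frac{1}{73342}$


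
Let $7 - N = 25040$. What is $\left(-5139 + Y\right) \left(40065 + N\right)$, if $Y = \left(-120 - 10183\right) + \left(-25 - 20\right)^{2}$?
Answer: $-201684344$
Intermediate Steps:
$N = -25033$ ($N = 7 - 25040 = -25033$)
$Y = -8278$ ($Y = -10303 + \left(-45\right)^{2} = -10303 + 2025 = -8278$)
$\left(-5139 + Y\right) \left(40065 + N\right) = \left(-5139 - 8278\right) \left(40065 - 25033\right) = \left(-13417\right) 15032 = -201684344$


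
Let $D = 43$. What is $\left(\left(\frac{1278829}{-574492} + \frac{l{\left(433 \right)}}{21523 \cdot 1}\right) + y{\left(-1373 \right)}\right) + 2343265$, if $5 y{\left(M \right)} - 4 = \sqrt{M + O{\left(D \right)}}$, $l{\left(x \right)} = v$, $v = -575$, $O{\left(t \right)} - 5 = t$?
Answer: $\frac{144869823801751629}{61823956580} + i \sqrt{53} \approx 2.3433 \cdot 10^{6} + 7.2801 i$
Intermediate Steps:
$O{\left(t \right)} = 5 + t$
$l{\left(x \right)} = -575$
$y{\left(M \right)} = \frac{4}{5} + \frac{\sqrt{48 + M}}{5}$ ($y{\left(M \right)} = \frac{4}{5} + \frac{\sqrt{M + \left(5 + 43\right)}}{5} = \frac{4}{5} + \frac{\sqrt{M + 48}}{5} = \frac{4}{5} + \frac{\sqrt{48 + M}}{5}$)
$\left(\left(\frac{1278829}{-574492} + \frac{l{\left(433 \right)}}{21523 \cdot 1}\right) + y{\left(-1373 \right)}\right) + 2343265 = \left(\left(\frac{1278829}{-574492} - \frac{575}{21523 \cdot 1}\right) + \left(\frac{4}{5} + \frac{\sqrt{48 - 1373}}{5}\right)\right) + 2343265 = \left(\left(1278829 \left(- \frac{1}{574492}\right) - \frac{575}{21523}\right) + \left(\frac{4}{5} + \frac{\sqrt{-1325}}{5}\right)\right) + 2343265 = \left(\left(- \frac{1278829}{574492} - \frac{575}{21523}\right) + \left(\frac{4}{5} + \frac{5 i \sqrt{53}}{5}\right)\right) + 2343265 = \left(\left(- \frac{1278829}{574492} - \frac{575}{21523}\right) + \left(\frac{4}{5} + i \sqrt{53}\right)\right) + 2343265 = \left(- \frac{27854569467}{12364791316} + \left(\frac{4}{5} + i \sqrt{53}\right)\right) + 2343265 = \left(- \frac{89813682071}{61823956580} + i \sqrt{53}\right) + 2343265 = \frac{144869823801751629}{61823956580} + i \sqrt{53}$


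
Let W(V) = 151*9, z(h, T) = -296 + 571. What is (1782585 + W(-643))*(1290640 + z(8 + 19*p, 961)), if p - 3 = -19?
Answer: 2302920068760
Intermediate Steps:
p = -16 (p = 3 - 19 = -16)
z(h, T) = 275
W(V) = 1359
(1782585 + W(-643))*(1290640 + z(8 + 19*p, 961)) = (1782585 + 1359)*(1290640 + 275) = 1783944*1290915 = 2302920068760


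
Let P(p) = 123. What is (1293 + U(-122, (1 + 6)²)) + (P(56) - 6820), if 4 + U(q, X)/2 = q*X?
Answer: -17368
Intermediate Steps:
U(q, X) = -8 + 2*X*q (U(q, X) = -8 + 2*(q*X) = -8 + 2*(X*q) = -8 + 2*X*q)
(1293 + U(-122, (1 + 6)²)) + (P(56) - 6820) = (1293 + (-8 + 2*(1 + 6)²*(-122))) + (123 - 6820) = (1293 + (-8 + 2*7²*(-122))) - 6697 = (1293 + (-8 + 2*49*(-122))) - 6697 = (1293 + (-8 - 11956)) - 6697 = (1293 - 11964) - 6697 = -10671 - 6697 = -17368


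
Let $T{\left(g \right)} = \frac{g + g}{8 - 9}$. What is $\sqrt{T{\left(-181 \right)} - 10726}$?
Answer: $2 i \sqrt{2591} \approx 101.8 i$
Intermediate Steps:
$T{\left(g \right)} = - 2 g$ ($T{\left(g \right)} = \frac{2 g}{-1} = 2 g \left(-1\right) = - 2 g$)
$\sqrt{T{\left(-181 \right)} - 10726} = \sqrt{\left(-2\right) \left(-181\right) - 10726} = \sqrt{362 - 10726} = \sqrt{-10364} = 2 i \sqrt{2591}$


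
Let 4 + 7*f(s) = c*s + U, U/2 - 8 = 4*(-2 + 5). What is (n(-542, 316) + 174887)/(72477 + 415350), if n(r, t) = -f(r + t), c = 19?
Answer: 409489/1138263 ≈ 0.35975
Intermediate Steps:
U = 40 (U = 16 + 2*(4*(-2 + 5)) = 16 + 2*(4*3) = 16 + 2*12 = 16 + 24 = 40)
f(s) = 36/7 + 19*s/7 (f(s) = -4/7 + (19*s + 40)/7 = -4/7 + (40 + 19*s)/7 = -4/7 + (40/7 + 19*s/7) = 36/7 + 19*s/7)
n(r, t) = -36/7 - 19*r/7 - 19*t/7 (n(r, t) = -(36/7 + 19*(r + t)/7) = -(36/7 + (19*r/7 + 19*t/7)) = -(36/7 + 19*r/7 + 19*t/7) = -36/7 - 19*r/7 - 19*t/7)
(n(-542, 316) + 174887)/(72477 + 415350) = ((-36/7 - 19/7*(-542) - 19/7*316) + 174887)/(72477 + 415350) = ((-36/7 + 10298/7 - 6004/7) + 174887)/487827 = (4258/7 + 174887)*(1/487827) = (1228467/7)*(1/487827) = 409489/1138263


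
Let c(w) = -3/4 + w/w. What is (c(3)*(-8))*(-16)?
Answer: 32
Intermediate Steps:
c(w) = ¼ (c(w) = -3*¼ + 1 = -¾ + 1 = ¼)
(c(3)*(-8))*(-16) = ((¼)*(-8))*(-16) = -2*(-16) = 32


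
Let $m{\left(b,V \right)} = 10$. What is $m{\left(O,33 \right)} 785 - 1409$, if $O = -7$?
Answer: $6441$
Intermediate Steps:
$m{\left(O,33 \right)} 785 - 1409 = 10 \cdot 785 - 1409 = 7850 - 1409 = 6441$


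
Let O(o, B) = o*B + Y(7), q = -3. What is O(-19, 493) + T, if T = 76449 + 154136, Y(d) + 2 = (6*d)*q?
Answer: 221090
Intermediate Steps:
Y(d) = -2 - 18*d (Y(d) = -2 + (6*d)*(-3) = -2 - 18*d)
O(o, B) = -128 + B*o (O(o, B) = o*B + (-2 - 18*7) = B*o + (-2 - 126) = B*o - 128 = -128 + B*o)
T = 230585
O(-19, 493) + T = (-128 + 493*(-19)) + 230585 = (-128 - 9367) + 230585 = -9495 + 230585 = 221090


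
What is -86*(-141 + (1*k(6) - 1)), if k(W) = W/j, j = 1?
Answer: 11696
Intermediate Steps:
k(W) = W (k(W) = W/1 = W*1 = W)
-86*(-141 + (1*k(6) - 1)) = -86*(-141 + (1*6 - 1)) = -86*(-141 + (6 - 1)) = -86*(-141 + 5) = -86*(-136) = 11696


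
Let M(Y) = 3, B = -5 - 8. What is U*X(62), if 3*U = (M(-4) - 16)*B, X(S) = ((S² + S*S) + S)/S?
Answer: 21125/3 ≈ 7041.7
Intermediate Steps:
B = -13
X(S) = (S + 2*S²)/S (X(S) = ((S² + S²) + S)/S = (2*S² + S)/S = (S + 2*S²)/S)
U = 169/3 (U = ((3 - 16)*(-13))/3 = (-13*(-13))/3 = (⅓)*169 = 169/3 ≈ 56.333)
U*X(62) = 169*(1 + 2*62)/3 = 169*(1 + 124)/3 = (169/3)*125 = 21125/3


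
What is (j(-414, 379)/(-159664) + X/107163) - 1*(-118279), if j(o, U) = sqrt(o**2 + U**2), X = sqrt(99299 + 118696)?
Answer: 118279 - sqrt(315037)/159664 + sqrt(217995)/107163 ≈ 1.1828e+5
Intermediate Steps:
X = sqrt(217995) ≈ 466.90
j(o, U) = sqrt(U**2 + o**2)
(j(-414, 379)/(-159664) + X/107163) - 1*(-118279) = (sqrt(379**2 + (-414)**2)/(-159664) + sqrt(217995)/107163) - 1*(-118279) = (sqrt(143641 + 171396)*(-1/159664) + sqrt(217995)*(1/107163)) + 118279 = (sqrt(315037)*(-1/159664) + sqrt(217995)/107163) + 118279 = (-sqrt(315037)/159664 + sqrt(217995)/107163) + 118279 = 118279 - sqrt(315037)/159664 + sqrt(217995)/107163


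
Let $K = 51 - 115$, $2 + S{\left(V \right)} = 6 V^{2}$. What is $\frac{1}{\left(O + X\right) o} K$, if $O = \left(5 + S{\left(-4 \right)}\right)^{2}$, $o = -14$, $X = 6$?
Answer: $\frac{32}{68649} \approx 0.00046614$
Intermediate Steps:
$S{\left(V \right)} = -2 + 6 V^{2}$
$K = -64$ ($K = 51 - 115 = -64$)
$O = 9801$ ($O = \left(5 - \left(2 - 6 \left(-4\right)^{2}\right)\right)^{2} = \left(5 + \left(-2 + 6 \cdot 16\right)\right)^{2} = \left(5 + \left(-2 + 96\right)\right)^{2} = \left(5 + 94\right)^{2} = 99^{2} = 9801$)
$\frac{1}{\left(O + X\right) o} K = \frac{1}{\left(9801 + 6\right) \left(-14\right)} \left(-64\right) = \frac{1}{9807} \left(- \frac{1}{14}\right) \left(-64\right) = \left(- \frac{1}{137298}\right) \left(-64\right) = \frac{32}{68649}$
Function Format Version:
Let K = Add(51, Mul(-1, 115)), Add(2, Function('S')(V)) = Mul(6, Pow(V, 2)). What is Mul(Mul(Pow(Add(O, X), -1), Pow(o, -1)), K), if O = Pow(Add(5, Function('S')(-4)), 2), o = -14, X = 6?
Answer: Rational(32, 68649) ≈ 0.00046614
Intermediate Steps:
Function('S')(V) = Add(-2, Mul(6, Pow(V, 2)))
K = -64 (K = Add(51, -115) = -64)
O = 9801 (O = Pow(Add(5, Add(-2, Mul(6, Pow(-4, 2)))), 2) = Pow(Add(5, Add(-2, Mul(6, 16))), 2) = Pow(Add(5, Add(-2, 96)), 2) = Pow(Add(5, 94), 2) = Pow(99, 2) = 9801)
Mul(Mul(Pow(Add(O, X), -1), Pow(o, -1)), K) = Mul(Mul(Pow(Add(9801, 6), -1), Pow(-14, -1)), -64) = Mul(Mul(Pow(9807, -1), Rational(-1, 14)), -64) = Mul(Mul(Rational(1, 9807), Rational(-1, 14)), -64) = Mul(Rational(-1, 137298), -64) = Rational(32, 68649)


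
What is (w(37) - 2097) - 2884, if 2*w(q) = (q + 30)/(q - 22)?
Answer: -149363/30 ≈ -4978.8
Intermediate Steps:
w(q) = (30 + q)/(2*(-22 + q)) (w(q) = ((q + 30)/(q - 22))/2 = ((30 + q)/(-22 + q))/2 = (30 + q)/(2*(-22 + q)))
(w(37) - 2097) - 2884 = ((30 + 37)/(2*(-22 + 37)) - 2097) - 2884 = ((½)*67/15 - 2097) - 2884 = ((½)*(1/15)*67 - 2097) - 2884 = (67/30 - 2097) - 2884 = -62843/30 - 2884 = -149363/30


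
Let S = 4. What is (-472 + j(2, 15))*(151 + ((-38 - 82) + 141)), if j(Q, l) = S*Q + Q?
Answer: -79464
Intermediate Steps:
j(Q, l) = 5*Q (j(Q, l) = 4*Q + Q = 5*Q)
(-472 + j(2, 15))*(151 + ((-38 - 82) + 141)) = (-472 + 5*2)*(151 + ((-38 - 82) + 141)) = (-472 + 10)*(151 + (-120 + 141)) = -462*(151 + 21) = -462*172 = -79464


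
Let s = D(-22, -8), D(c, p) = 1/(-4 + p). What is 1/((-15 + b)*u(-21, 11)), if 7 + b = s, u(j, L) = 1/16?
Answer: -192/265 ≈ -0.72453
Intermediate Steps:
u(j, L) = 1/16
s = -1/12 (s = 1/(-4 - 8) = 1/(-12) = -1/12 ≈ -0.083333)
b = -85/12 (b = -7 - 1/12 = -85/12 ≈ -7.0833)
1/((-15 + b)*u(-21, 11)) = 1/((-15 - 85/12)*(1/16)) = 1/(-265/12*1/16) = 1/(-265/192) = -192/265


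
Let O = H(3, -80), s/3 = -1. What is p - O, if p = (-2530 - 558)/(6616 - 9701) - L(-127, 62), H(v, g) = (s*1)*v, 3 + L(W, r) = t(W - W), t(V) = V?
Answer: 40108/3085 ≈ 13.001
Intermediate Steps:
s = -3 (s = 3*(-1) = -3)
L(W, r) = -3 (L(W, r) = -3 + (W - W) = -3 + 0 = -3)
H(v, g) = -3*v (H(v, g) = (-3*1)*v = -3*v)
O = -9 (O = -3*3 = -9)
p = 12343/3085 (p = (-2530 - 558)/(6616 - 9701) - 1*(-3) = -3088/(-3085) + 3 = -3088*(-1/3085) + 3 = 3088/3085 + 3 = 12343/3085 ≈ 4.0010)
p - O = 12343/3085 - 1*(-9) = 12343/3085 + 9 = 40108/3085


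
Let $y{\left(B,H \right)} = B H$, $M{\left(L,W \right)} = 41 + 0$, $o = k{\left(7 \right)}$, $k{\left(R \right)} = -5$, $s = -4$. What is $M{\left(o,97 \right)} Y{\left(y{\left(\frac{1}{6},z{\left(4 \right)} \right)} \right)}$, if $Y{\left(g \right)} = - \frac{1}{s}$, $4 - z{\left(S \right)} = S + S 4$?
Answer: $\frac{41}{4} \approx 10.25$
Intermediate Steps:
$z{\left(S \right)} = 4 - 5 S$ ($z{\left(S \right)} = 4 - \left(S + S 4\right) = 4 - \left(S + 4 S\right) = 4 - 5 S$)
$o = -5$
$M{\left(L,W \right)} = 41$
$Y{\left(g \right)} = \frac{1}{4}$ ($Y{\left(g \right)} = - \frac{1}{-4} = \left(-1\right) \left(- \frac{1}{4}\right) = \frac{1}{4}$)
$M{\left(o,97 \right)} Y{\left(y{\left(\frac{1}{6},z{\left(4 \right)} \right)} \right)} = 41 \cdot \frac{1}{4} = \frac{41}{4}$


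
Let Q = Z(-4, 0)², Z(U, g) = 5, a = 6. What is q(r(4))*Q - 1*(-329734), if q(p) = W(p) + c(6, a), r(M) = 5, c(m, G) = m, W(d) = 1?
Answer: 329909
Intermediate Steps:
q(p) = 7 (q(p) = 1 + 6 = 7)
Q = 25 (Q = 5² = 25)
q(r(4))*Q - 1*(-329734) = 7*25 - 1*(-329734) = 175 + 329734 = 329909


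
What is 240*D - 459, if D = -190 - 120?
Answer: -74859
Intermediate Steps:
D = -310
240*D - 459 = 240*(-310) - 459 = -74400 - 459 = -74859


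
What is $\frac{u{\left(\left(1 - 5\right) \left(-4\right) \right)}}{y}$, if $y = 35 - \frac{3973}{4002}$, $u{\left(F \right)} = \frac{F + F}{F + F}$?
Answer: $\frac{138}{4693} \approx 0.029406$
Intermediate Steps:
$u{\left(F \right)} = 1$ ($u{\left(F \right)} = \frac{2 F}{2 F} = 2 F \frac{1}{2 F} = 1$)
$y = \frac{4693}{138}$ ($y = 35 - 3973 \cdot \frac{1}{4002} = 35 - \frac{137}{138} = \frac{4693}{138} \approx 34.007$)
$\frac{u{\left(\left(1 - 5\right) \left(-4\right) \right)}}{y} = 1 \frac{1}{\frac{4693}{138}} = 1 \cdot \frac{138}{4693} = \frac{138}{4693}$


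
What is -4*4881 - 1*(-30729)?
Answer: 11205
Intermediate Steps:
-4*4881 - 1*(-30729) = -19524 + 30729 = 11205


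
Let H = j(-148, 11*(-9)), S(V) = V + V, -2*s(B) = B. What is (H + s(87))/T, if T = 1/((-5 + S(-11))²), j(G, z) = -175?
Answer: -318573/2 ≈ -1.5929e+5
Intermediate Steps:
s(B) = -B/2
S(V) = 2*V
H = -175
T = 1/729 (T = 1/((-5 + 2*(-11))²) = 1/((-5 - 22)²) = 1/((-27)²) = 1/729 ≈ 0.0013717)
(H + s(87))/T = (-175 - ½*87)/(1/729) = (-175 - 87/2)*729 = -437/2*729 = -318573/2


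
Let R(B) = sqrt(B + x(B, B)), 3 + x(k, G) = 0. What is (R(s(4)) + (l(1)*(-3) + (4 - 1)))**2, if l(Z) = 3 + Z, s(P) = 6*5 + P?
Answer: (-9 + sqrt(31))**2 ≈ 11.780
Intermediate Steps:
x(k, G) = -3 (x(k, G) = -3 + 0 = -3)
s(P) = 30 + P
R(B) = sqrt(-3 + B) (R(B) = sqrt(B - 3) = sqrt(-3 + B))
(R(s(4)) + (l(1)*(-3) + (4 - 1)))**2 = (sqrt(-3 + (30 + 4)) + ((3 + 1)*(-3) + (4 - 1)))**2 = (sqrt(-3 + 34) + (4*(-3) + 3))**2 = (sqrt(31) + (-12 + 3))**2 = (sqrt(31) - 9)**2 = (-9 + sqrt(31))**2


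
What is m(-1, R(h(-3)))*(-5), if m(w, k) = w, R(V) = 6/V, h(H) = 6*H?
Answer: 5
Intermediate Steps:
m(-1, R(h(-3)))*(-5) = -1*(-5) = 5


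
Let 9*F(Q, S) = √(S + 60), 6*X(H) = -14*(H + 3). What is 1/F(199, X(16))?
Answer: 9*√141/47 ≈ 2.2738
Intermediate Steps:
X(H) = -7 - 7*H/3 (X(H) = (-14*(H + 3))/6 = (-14*(3 + H))/6 = (-42 - 14*H)/6 = -7 - 7*H/3)
F(Q, S) = √(60 + S)/9 (F(Q, S) = √(S + 60)/9 = √(60 + S)/9)
1/F(199, X(16)) = 1/(√(60 + (-7 - 7/3*16))/9) = 1/(√(60 + (-7 - 112/3))/9) = 1/(√(60 - 133/3)/9) = 1/(√(47/3)/9) = 1/((√141/3)/9) = 1/(√141/27) = 9*√141/47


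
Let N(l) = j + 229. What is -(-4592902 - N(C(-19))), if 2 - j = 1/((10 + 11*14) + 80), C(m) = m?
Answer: 1120724451/244 ≈ 4.5931e+6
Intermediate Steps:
j = 487/244 (j = 2 - 1/((10 + 11*14) + 80) = 2 - 1/((10 + 154) + 80) = 2 - 1/(164 + 80) = 2 - 1/244 = 487/244 ≈ 1.9959)
N(l) = 56363/244 (N(l) = 487/244 + 229 = 56363/244)
-(-4592902 - N(C(-19))) = -(-4592902 - 1*56363/244) = -(-4592902 - 56363/244) = -1*(-1120724451/244) = 1120724451/244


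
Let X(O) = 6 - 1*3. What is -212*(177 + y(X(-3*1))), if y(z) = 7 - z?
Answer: -38372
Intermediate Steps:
X(O) = 3 (X(O) = 6 - 3 = 3)
-212*(177 + y(X(-3*1))) = -212*(177 + (7 - 1*3)) = -212*(177 + (7 - 3)) = -212*(177 + 4) = -212*181 = -38372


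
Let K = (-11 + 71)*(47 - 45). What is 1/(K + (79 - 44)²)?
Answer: 1/1345 ≈ 0.00074349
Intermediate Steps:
K = 120 (K = 60*2 = 120)
1/(K + (79 - 44)²) = 1/(120 + (79 - 44)²) = 1/(120 + 35²) = 1/(120 + 1225) = 1/1345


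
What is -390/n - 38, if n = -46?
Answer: -679/23 ≈ -29.522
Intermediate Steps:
-390/n - 38 = -390/(-46) - 38 = -390*(-1)/46 - 38 = -13*(-15/23) - 38 = 195/23 - 38 = -679/23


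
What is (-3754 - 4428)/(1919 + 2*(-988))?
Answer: 8182/57 ≈ 143.54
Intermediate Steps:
(-3754 - 4428)/(1919 + 2*(-988)) = -8182/(1919 - 1976) = -8182/(-57) = -8182*(-1/57) = 8182/57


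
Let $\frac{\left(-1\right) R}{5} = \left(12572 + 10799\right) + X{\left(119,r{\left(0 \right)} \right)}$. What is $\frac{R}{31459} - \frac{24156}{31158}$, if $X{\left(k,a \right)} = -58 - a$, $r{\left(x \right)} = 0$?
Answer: $- \frac{243991993}{54455529} \approx -4.4806$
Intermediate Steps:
$R = -116565$ ($R = - 5 \left(\left(12572 + 10799\right) - 58\right) = - 5 \left(23371 + \left(-58 + 0\right)\right) = - 5 \left(23371 - 58\right) = \left(-5\right) 23313 = -116565$)
$\frac{R}{31459} - \frac{24156}{31158} = - \frac{116565}{31459} - \frac{24156}{31158} = \left(-116565\right) \frac{1}{31459} - \frac{1342}{1731} = - \frac{116565}{31459} - \frac{1342}{1731} = - \frac{243991993}{54455529}$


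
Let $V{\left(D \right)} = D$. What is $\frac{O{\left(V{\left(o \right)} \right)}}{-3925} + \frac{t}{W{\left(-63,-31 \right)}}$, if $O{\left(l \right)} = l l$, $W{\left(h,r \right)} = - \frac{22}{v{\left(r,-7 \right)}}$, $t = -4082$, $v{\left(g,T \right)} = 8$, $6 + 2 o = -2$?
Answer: $\frac{64087224}{43175} \approx 1484.4$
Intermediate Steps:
$o = -4$ ($o = -3 + \frac{1}{2} \left(-2\right) = -3 - 1 = -4$)
$W{\left(h,r \right)} = - \frac{11}{4}$ ($W{\left(h,r \right)} = - \frac{22}{8} = \left(-22\right) \frac{1}{8} = - \frac{11}{4}$)
$O{\left(l \right)} = l^{2}$
$\frac{O{\left(V{\left(o \right)} \right)}}{-3925} + \frac{t}{W{\left(-63,-31 \right)}} = \frac{\left(-4\right)^{2}}{-3925} - \frac{4082}{- \frac{11}{4}} = 16 \left(- \frac{1}{3925}\right) - - \frac{16328}{11} = - \frac{16}{3925} + \frac{16328}{11} = \frac{64087224}{43175}$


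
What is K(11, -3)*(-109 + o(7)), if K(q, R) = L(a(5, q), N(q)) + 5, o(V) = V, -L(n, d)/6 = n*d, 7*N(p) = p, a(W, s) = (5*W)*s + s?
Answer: 1921782/7 ≈ 2.7454e+5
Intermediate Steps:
a(W, s) = s + 5*W*s (a(W, s) = 5*W*s + s = s + 5*W*s)
N(p) = p/7
L(n, d) = -6*d*n (L(n, d) = -6*n*d = -6*d*n)
K(q, R) = 5 - 156*q²/7 (K(q, R) = -6*q/7*q*(1 + 5*5) + 5 = -6*q/7*q*(1 + 25) + 5 = -6*q/7*q*26 + 5 = -6*q/7*26*q + 5 = -156*q²/7 + 5 = 5 - 156*q²/7)
K(11, -3)*(-109 + o(7)) = (5 - 156/7*11²)*(-109 + 7) = (5 - 156/7*121)*(-102) = (5 - 18876/7)*(-102) = -18841/7*(-102) = 1921782/7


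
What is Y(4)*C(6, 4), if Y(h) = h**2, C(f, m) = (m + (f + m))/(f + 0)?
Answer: 112/3 ≈ 37.333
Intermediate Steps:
C(f, m) = (f + 2*m)/f
Y(4)*C(6, 4) = 4**2*((6 + 2*4)/6) = 16*((6 + 8)/6) = 16*((1/6)*14) = 16*(7/3) = 112/3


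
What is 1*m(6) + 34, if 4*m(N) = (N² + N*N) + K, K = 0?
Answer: 52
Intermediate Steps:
m(N) = N²/2 (m(N) = ((N² + N*N) + 0)/4 = ((N² + N²) + 0)/4 = (2*N² + 0)/4 = (2*N²)/4 = N²/2)
1*m(6) + 34 = 1*((½)*6²) + 34 = 1*((½)*36) + 34 = 1*18 + 34 = 18 + 34 = 52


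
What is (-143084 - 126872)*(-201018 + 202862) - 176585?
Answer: -497975449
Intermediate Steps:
(-143084 - 126872)*(-201018 + 202862) - 176585 = -269956*1844 - 176585 = -497798864 - 176585 = -497975449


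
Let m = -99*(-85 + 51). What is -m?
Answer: -3366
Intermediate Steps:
m = 3366 (m = -99*(-34) = 3366)
-m = -1*3366 = -3366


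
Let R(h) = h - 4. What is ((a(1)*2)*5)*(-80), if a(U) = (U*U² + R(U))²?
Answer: -3200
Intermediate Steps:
R(h) = -4 + h
a(U) = (-4 + U + U³)² (a(U) = (U*U² + (-4 + U))² = (U³ + (-4 + U))² = (-4 + U + U³)²)
((a(1)*2)*5)*(-80) = (((-4 + 1 + 1³)²*2)*5)*(-80) = (((-4 + 1 + 1)²*2)*5)*(-80) = (((-2)²*2)*5)*(-80) = ((4*2)*5)*(-80) = (8*5)*(-80) = 40*(-80) = -3200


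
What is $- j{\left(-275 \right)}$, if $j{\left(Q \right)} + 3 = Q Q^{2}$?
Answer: $20796878$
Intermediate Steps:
$j{\left(Q \right)} = -3 + Q^{3}$ ($j{\left(Q \right)} = -3 + Q Q^{2} = -3 + Q^{3}$)
$- j{\left(-275 \right)} = - (-3 + \left(-275\right)^{3}) = - (-3 - 20796875) = \left(-1\right) \left(-20796878\right) = 20796878$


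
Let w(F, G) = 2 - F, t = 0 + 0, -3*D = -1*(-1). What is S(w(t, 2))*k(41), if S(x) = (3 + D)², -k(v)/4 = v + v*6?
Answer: -73472/9 ≈ -8163.6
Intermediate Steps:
D = -⅓ (D = -(-1)*(-1)/3 = -⅓*1 = -⅓ ≈ -0.33333)
k(v) = -28*v (k(v) = -4*(v + v*6) = -4*(v + 6*v) = -28*v)
t = 0
S(x) = 64/9 (S(x) = (3 - ⅓)² = (8/3)² = 64/9)
S(w(t, 2))*k(41) = 64*(-28*41)/9 = (64/9)*(-1148) = -73472/9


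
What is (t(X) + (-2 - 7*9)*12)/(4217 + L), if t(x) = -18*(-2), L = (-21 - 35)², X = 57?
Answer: -248/2451 ≈ -0.10118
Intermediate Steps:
L = 3136 (L = (-56)² = 3136)
t(x) = 36
(t(X) + (-2 - 7*9)*12)/(4217 + L) = (36 + (-2 - 7*9)*12)/(4217 + 3136) = (36 + (-2 - 63)*12)/7353 = (36 - 65*12)*(1/7353) = (36 - 780)*(1/7353) = -744*1/7353 = -248/2451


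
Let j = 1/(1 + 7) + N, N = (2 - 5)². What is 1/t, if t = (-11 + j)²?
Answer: 64/225 ≈ 0.28444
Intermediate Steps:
N = 9 (N = (-3)² = 9)
j = 73/8 (j = 1/(1 + 7) + 9 = 1/8 + 9 = ⅛ + 9 = 73/8 ≈ 9.1250)
t = 225/64 (t = (-11 + 73/8)² = (-15/8)² = 225/64 ≈ 3.5156)
1/t = 1/(225/64) = 64/225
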